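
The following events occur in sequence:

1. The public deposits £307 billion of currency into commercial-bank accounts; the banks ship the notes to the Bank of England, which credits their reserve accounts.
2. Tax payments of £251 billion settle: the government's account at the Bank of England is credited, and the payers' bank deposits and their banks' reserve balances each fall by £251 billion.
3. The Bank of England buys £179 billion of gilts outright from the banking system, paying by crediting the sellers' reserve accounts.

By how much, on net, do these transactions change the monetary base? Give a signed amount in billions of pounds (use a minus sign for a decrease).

-£72 billion

Currency deposit £307 billion: just a shift between currency and reserves — both are base money → 0.
Government account inflow £251 billion: reserves shift to a non-base liability → −£251B.
OMO purchase (from banks) £179 billion: Bank of England balance sheet expands → +£179B.
Net: 0 − 251 + 179 = -£72 billion.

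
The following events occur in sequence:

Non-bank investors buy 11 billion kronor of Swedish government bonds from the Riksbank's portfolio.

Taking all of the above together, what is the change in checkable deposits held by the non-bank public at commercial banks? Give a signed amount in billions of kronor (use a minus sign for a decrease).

Asset sale (to non-banks) 11 billion kronor: non-bank counterparties' bank balances fall → −11B.

-11 billion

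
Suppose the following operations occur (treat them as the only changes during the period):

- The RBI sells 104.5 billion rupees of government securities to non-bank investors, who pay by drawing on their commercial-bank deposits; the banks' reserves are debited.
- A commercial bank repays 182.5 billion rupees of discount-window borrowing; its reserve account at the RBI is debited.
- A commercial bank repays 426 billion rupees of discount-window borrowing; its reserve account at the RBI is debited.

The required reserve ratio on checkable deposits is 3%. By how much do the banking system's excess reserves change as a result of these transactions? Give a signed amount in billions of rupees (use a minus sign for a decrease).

Asset sale (to non-banks) 104.5 billion rupees: reserves −104.5B, deposits −104.5B.
Discount-window repayment 182.5 billion rupees: reserves −182.5B, deposits 0.
Discount-window repayment 426 billion rupees: reserves −426B, deposits 0.
Totals: Δreserves = −713B, Δdeposits = −104.5B.
Δrequired reserves = 3% × −104.5B = −3.135B.
Δexcess reserves = Δreserves − Δrequired = −713B − (−3.135B) = -709.865 billion.

-709.865 billion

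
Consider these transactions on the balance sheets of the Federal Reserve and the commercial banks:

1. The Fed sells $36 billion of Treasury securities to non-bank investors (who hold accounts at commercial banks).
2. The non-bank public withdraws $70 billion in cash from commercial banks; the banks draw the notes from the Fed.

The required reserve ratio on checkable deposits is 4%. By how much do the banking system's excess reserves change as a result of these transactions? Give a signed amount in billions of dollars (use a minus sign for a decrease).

-$101.76 billion

Asset sale (to non-banks) $36 billion: reserves −$36B, deposits −$36B.
Currency withdrawal $70 billion: reserves −$70B, deposits −$70B.
Totals: Δreserves = −$106B, Δdeposits = −$106B.
Δrequired reserves = 4% × −$106B = −$4.24B.
Δexcess reserves = Δreserves − Δrequired = −$106B − (−$4.24B) = -$101.76 billion.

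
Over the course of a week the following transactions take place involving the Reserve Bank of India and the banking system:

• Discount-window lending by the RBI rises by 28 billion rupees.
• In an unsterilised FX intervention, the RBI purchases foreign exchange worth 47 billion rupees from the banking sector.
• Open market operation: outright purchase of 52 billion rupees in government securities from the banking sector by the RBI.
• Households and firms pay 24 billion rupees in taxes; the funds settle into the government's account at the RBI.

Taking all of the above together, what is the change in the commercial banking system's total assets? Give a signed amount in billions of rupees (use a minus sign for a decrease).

+4 billion

Discount-window loan 28 billion rupees: bank balance sheets expand → +28B.
FX purchase 47 billion rupees: just an asset swap on bank balance sheets → 0.
OMO purchase (from banks) 52 billion rupees: just an asset swap on bank balance sheets → 0.
Government account inflow 24 billion rupees: bank balance sheets shrink → −24B.
Net: 28 + 0 + 0 − 24 = +4 billion.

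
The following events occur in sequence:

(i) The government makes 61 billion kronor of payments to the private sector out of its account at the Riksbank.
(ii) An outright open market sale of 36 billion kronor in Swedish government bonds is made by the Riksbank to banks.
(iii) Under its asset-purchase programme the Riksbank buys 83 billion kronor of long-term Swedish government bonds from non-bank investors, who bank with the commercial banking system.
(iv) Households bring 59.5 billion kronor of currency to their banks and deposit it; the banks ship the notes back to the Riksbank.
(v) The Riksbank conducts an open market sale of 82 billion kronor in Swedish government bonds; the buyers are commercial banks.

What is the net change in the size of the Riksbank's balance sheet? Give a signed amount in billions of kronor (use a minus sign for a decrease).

-35 billion

Government spending 61 billion kronor: only the composition of liabilities changes → 0.
OMO sale (to banks) 36 billion kronor: a Riksbank asset is shed → −36B.
Asset purchase (from non-banks) 83 billion kronor: a Riksbank asset is acquired → +83B.
Currency deposit 59.5 billion kronor: only the composition of liabilities changes → 0.
OMO sale (to banks) 82 billion kronor: a Riksbank asset is shed → −82B.
Net: 0 − 36 + 83 + 0 − 82 = -35 billion.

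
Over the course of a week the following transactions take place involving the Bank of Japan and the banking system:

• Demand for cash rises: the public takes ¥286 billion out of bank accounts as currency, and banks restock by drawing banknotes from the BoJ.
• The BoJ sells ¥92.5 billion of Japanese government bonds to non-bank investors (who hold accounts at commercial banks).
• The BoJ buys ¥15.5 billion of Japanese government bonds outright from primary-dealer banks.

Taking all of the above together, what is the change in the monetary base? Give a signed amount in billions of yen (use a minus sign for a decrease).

BoJ balance sheet:
  Assets:      Securities −¥77B
  Liabilities: Bank reserves −¥363B, Currency in circulation +¥286B
Monetary base = currency + reserves: +¥286B + (−¥363B) = -¥77 billion.

-¥77 billion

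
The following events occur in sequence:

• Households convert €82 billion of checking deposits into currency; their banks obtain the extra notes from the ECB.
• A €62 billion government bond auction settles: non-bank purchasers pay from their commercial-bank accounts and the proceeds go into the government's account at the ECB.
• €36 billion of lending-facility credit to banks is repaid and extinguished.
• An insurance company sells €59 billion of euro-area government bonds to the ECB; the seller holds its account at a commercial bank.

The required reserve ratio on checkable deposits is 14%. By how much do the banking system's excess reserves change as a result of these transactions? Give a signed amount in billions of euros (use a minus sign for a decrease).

-€109.1 billion

Currency withdrawal €82 billion: reserves −€82B, deposits −€82B.
Government account inflow €62 billion: reserves −€62B, deposits −€62B.
Discount-window repayment €36 billion: reserves −€36B, deposits 0.
Asset purchase (from non-banks) €59 billion: reserves +€59B, deposits +€59B.
Totals: Δreserves = −€121B, Δdeposits = −€85B.
Δrequired reserves = 14% × −€85B = −€11.9B.
Δexcess reserves = Δreserves − Δrequired = −€121B − (−€11.9B) = -€109.1 billion.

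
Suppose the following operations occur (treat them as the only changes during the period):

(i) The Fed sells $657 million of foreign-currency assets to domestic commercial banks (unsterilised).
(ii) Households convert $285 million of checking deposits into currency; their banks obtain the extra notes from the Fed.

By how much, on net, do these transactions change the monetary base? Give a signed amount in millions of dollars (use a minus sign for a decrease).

-$657 million

FX sale $657 million: Fed balance sheet contracts → −$657M.
Currency withdrawal $285 million: just a shift between currency and reserves — both are base money → 0.
Net: −657 + 0 = -$657 million.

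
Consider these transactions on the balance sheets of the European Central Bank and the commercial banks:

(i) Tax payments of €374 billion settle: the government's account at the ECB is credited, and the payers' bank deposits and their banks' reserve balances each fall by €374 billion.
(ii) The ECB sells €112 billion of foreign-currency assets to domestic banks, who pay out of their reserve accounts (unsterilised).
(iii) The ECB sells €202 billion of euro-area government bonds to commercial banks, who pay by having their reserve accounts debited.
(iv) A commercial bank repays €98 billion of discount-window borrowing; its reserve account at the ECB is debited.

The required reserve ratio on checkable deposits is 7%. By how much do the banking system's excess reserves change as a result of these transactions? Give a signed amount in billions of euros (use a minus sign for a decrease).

Government account inflow €374 billion: reserves −€374B, deposits −€374B.
FX sale €112 billion: reserves −€112B, deposits 0.
OMO sale (to banks) €202 billion: reserves −€202B, deposits 0.
Discount-window repayment €98 billion: reserves −€98B, deposits 0.
Totals: Δreserves = −€786B, Δdeposits = −€374B.
Δrequired reserves = 7% × −€374B = −€26.18B.
Δexcess reserves = Δreserves − Δrequired = −€786B − (−€26.18B) = -€759.82 billion.

-€759.82 billion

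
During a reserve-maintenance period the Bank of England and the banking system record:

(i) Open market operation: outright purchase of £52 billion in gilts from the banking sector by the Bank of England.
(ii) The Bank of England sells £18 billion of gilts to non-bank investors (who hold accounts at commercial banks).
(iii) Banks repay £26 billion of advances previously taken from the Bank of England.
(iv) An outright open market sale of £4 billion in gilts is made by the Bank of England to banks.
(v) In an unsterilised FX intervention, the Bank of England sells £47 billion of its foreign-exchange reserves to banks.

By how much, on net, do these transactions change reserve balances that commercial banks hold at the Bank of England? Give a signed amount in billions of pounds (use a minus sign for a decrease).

-£43 billion

Bank of England balance sheet:
  Assets:      Securities +£30B, Loans to banks −£26B, Foreign assets −£47B
  Liabilities: Bank reserves −£43B
So the change in reserve balances that commercial banks hold at the Bank of England is -£43 billion.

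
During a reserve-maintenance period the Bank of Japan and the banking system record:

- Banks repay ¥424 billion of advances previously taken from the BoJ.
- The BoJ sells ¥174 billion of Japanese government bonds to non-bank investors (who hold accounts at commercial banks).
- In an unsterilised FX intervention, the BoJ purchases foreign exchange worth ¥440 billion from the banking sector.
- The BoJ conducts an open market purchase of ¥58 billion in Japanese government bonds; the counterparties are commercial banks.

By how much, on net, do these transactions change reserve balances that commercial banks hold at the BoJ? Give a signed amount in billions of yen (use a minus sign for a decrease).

-¥100 billion

Discount-window repayment ¥424 billion: repayment is debited from reserves → −¥424B.
Asset sale (to non-banks) ¥174 billion: the non-bank buyers' banks settle from reserves → −¥174B.
FX purchase ¥440 billion: the BoJ pays by crediting reserve accounts → +¥440B.
OMO purchase (from banks) ¥58 billion: the BoJ pays by crediting reserve accounts → +¥58B.
Net: −424 − 174 + 440 + 58 = -¥100 billion.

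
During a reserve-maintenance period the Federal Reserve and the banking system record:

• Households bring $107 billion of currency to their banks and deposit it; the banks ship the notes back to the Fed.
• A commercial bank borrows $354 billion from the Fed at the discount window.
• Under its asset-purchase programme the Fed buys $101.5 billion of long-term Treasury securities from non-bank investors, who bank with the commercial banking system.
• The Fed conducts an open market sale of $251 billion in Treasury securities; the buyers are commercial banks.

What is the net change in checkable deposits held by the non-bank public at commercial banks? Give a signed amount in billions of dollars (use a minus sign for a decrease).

Currency deposit $107 billion: non-bank counterparties' bank balances rise → +$107B.
Discount-window loan $354 billion: the counterparty is a bank, so public deposits are unchanged → 0.
Asset purchase (from non-banks) $101.5 billion: non-bank counterparties' bank balances rise → +$101.5B.
OMO sale (to banks) $251 billion: the counterparty is a bank, so public deposits are unchanged → 0.
Net: 107 + 0 + 101.5 + 0 = +$208.5 billion.

+$208.5 billion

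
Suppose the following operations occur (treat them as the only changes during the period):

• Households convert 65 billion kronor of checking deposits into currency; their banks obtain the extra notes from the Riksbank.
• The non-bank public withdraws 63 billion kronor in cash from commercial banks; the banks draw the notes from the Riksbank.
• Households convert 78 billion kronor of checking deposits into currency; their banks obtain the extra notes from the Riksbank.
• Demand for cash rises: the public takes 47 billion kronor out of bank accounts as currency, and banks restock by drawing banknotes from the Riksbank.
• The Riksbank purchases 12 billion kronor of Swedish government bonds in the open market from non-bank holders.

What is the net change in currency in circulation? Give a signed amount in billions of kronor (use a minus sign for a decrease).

+253 billion

Currency withdrawal 65 billion kronor: notes leave the central bank → +65B.
Currency withdrawal 63 billion kronor: notes leave the central bank → +63B.
Currency withdrawal 78 billion kronor: notes leave the central bank → +78B.
Currency withdrawal 47 billion kronor: notes leave the central bank → +47B.
Asset purchase (from non-banks) 12 billion kronor: no currency enters or leaves circulation → 0.
Net: 65 + 63 + 78 + 47 + 0 = +253 billion.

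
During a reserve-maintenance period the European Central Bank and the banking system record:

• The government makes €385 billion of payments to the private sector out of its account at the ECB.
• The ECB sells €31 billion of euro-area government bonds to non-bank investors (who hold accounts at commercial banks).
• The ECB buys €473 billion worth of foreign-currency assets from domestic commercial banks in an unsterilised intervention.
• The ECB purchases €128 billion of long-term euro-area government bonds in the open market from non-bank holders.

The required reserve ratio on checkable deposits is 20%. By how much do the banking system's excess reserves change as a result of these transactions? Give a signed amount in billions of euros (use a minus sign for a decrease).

Government spending €385 billion: reserves +€385B, deposits +€385B.
Asset sale (to non-banks) €31 billion: reserves −€31B, deposits −€31B.
FX purchase €473 billion: reserves +€473B, deposits 0.
Asset purchase (from non-banks) €128 billion: reserves +€128B, deposits +€128B.
Totals: Δreserves = +€955B, Δdeposits = +€482B.
Δrequired reserves = 20% × +€482B = +€96.4B.
Δexcess reserves = Δreserves − Δrequired = +€955B − (+€96.4B) = +€858.6 billion.

+€858.6 billion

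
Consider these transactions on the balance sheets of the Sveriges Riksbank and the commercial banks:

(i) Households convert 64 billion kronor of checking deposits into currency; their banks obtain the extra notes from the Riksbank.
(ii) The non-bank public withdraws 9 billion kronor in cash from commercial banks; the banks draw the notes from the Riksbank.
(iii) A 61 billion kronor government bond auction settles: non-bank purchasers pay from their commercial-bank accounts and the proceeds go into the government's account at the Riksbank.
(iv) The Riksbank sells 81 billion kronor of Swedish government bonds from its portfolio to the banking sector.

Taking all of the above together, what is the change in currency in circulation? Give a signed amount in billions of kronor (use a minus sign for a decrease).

Currency withdrawal 64 billion kronor: notes leave the central bank → +64B.
Currency withdrawal 9 billion kronor: notes leave the central bank → +9B.
Government account inflow 61 billion kronor: no currency enters or leaves circulation → 0.
OMO sale (to banks) 81 billion kronor: no currency enters or leaves circulation → 0.
Net: 64 + 9 + 0 + 0 = +73 billion.

+73 billion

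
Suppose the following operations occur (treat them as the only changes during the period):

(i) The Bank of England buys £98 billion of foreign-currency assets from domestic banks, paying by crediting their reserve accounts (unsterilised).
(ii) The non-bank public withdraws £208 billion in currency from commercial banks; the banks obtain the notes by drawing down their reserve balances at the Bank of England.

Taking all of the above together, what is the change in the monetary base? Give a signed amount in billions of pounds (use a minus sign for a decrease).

Bank of England balance sheet:
  Assets:      Foreign assets +£98B
  Liabilities: Bank reserves −£110B, Currency in circulation +£208B
Commercial banking system:
  Assets:      Reserves at CB −£110B, Foreign assets −£98B
  Liabilities: Checkable deposits −£208B
Monetary base = currency + reserves: +£208B + (−£110B) = +£98 billion.

+£98 billion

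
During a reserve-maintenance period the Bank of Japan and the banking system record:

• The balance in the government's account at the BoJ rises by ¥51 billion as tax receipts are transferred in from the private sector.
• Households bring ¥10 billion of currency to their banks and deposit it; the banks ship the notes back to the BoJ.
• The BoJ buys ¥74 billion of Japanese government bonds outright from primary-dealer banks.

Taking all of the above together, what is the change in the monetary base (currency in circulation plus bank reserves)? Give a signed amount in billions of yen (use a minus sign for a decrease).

BoJ balance sheet:
  Assets:      Securities +¥74B
  Liabilities: Bank reserves +¥33B, Currency in circulation −¥10B, Government deposits +¥51B
Commercial banking system:
  Assets:      Reserves at CB +¥33B, Securities −¥74B
  Liabilities: Checkable deposits −¥41B
Monetary base = currency + reserves: −¥10B + (+¥33B) = +¥23 billion.

+¥23 billion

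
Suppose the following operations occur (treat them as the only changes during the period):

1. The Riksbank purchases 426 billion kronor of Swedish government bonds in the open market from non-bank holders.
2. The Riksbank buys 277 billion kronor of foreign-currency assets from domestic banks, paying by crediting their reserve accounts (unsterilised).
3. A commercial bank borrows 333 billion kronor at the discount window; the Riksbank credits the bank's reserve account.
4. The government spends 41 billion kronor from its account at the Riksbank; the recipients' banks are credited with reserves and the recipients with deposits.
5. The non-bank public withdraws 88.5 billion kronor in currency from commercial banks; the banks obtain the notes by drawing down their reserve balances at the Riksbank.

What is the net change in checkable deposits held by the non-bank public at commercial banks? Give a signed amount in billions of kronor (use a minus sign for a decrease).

+378.5 billion

Asset purchase (from non-banks) 426 billion kronor: non-bank counterparties' bank balances rise → +426B.
FX purchase 277 billion kronor: the counterparty is a bank, so public deposits are unchanged → 0.
Discount-window loan 333 billion kronor: the counterparty is a bank, so public deposits are unchanged → 0.
Government spending 41 billion kronor: non-bank counterparties' bank balances rise → +41B.
Currency withdrawal 88.5 billion kronor: non-bank counterparties' bank balances fall → −88.5B.
Net: 426 + 0 + 0 + 41 − 88.5 = +378.5 billion.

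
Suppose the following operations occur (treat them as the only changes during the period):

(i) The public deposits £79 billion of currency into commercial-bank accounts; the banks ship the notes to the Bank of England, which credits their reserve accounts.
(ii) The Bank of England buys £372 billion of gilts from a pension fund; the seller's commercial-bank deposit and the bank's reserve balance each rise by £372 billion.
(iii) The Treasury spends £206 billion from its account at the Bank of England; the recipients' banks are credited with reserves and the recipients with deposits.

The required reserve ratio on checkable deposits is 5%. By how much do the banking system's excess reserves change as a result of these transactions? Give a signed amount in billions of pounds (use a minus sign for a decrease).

Currency deposit £79 billion: reserves +£79B, deposits +£79B.
Asset purchase (from non-banks) £372 billion: reserves +£372B, deposits +£372B.
Government spending £206 billion: reserves +£206B, deposits +£206B.
Totals: Δreserves = +£657B, Δdeposits = +£657B.
Δrequired reserves = 5% × +£657B = +£32.85B.
Δexcess reserves = Δreserves − Δrequired = +£657B − (+£32.85B) = +£624.15 billion.

+£624.15 billion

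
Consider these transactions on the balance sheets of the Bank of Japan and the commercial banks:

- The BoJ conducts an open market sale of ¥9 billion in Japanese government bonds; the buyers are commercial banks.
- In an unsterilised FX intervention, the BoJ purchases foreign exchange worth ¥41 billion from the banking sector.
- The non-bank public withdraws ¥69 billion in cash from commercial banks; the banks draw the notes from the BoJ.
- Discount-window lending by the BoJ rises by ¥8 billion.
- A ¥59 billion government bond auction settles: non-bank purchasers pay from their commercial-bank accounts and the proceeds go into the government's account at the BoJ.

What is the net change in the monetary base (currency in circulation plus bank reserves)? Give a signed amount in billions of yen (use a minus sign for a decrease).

BoJ balance sheet:
  Assets:      Securities −¥9B, Loans to banks +¥8B, Foreign assets +¥41B
  Liabilities: Bank reserves −¥88B, Currency in circulation +¥69B, Government deposits +¥59B
Commercial banking system:
  Assets:      Reserves at CB −¥88B, Securities +¥9B, Foreign assets −¥41B
  Liabilities: Checkable deposits −¥128B, Borrowings from CB +¥8B
Monetary base = currency + reserves: +¥69B + (−¥88B) = -¥19 billion.

-¥19 billion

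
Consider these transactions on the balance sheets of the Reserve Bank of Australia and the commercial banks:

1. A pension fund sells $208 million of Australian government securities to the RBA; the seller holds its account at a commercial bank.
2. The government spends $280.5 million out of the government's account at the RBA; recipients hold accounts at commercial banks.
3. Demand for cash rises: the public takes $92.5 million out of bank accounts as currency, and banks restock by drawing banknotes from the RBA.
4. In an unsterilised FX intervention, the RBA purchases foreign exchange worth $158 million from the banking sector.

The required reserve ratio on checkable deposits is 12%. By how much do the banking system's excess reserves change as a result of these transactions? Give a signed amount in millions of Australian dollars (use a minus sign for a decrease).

Asset purchase (from non-banks) $208 million: reserves +$208M, deposits +$208M.
Government spending $280.5 million: reserves +$280.5M, deposits +$280.5M.
Currency withdrawal $92.5 million: reserves −$92.5M, deposits −$92.5M.
FX purchase $158 million: reserves +$158M, deposits 0.
Totals: Δreserves = +$554M, Δdeposits = +$396M.
Δrequired reserves = 12% × +$396M = +$47.52M.
Δexcess reserves = Δreserves − Δrequired = +$554M − (+$47.52M) = +$506.48 million.

+$506.48 million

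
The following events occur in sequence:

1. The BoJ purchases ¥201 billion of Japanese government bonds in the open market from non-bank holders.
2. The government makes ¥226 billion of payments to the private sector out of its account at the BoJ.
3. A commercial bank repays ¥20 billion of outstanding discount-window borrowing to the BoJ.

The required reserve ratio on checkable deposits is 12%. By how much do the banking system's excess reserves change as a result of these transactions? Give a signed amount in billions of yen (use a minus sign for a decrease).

+¥355.76 billion

Asset purchase (from non-banks) ¥201 billion: reserves +¥201B, deposits +¥201B.
Government spending ¥226 billion: reserves +¥226B, deposits +¥226B.
Discount-window repayment ¥20 billion: reserves −¥20B, deposits 0.
Totals: Δreserves = +¥407B, Δdeposits = +¥427B.
Δrequired reserves = 12% × +¥427B = +¥51.24B.
Δexcess reserves = Δreserves − Δrequired = +¥407B − (+¥51.24B) = +¥355.76 billion.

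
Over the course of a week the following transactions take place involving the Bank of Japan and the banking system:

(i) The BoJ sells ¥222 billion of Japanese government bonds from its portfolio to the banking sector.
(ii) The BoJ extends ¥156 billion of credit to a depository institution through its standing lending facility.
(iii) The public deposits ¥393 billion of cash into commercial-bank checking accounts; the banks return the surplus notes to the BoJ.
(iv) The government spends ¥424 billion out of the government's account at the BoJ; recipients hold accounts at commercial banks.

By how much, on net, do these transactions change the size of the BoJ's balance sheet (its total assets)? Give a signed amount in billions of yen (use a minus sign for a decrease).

BoJ balance sheet:
  Assets:      Securities −¥222B, Loans to banks +¥156B
  Liabilities: Bank reserves +¥751B, Currency in circulation −¥393B, Government deposits −¥424B
Commercial banking system:
  Assets:      Reserves at CB +¥751B, Securities +¥222B
  Liabilities: Checkable deposits +¥817B, Borrowings from CB +¥156B
Change in total BoJ assets = -¥66 billion.

-¥66 billion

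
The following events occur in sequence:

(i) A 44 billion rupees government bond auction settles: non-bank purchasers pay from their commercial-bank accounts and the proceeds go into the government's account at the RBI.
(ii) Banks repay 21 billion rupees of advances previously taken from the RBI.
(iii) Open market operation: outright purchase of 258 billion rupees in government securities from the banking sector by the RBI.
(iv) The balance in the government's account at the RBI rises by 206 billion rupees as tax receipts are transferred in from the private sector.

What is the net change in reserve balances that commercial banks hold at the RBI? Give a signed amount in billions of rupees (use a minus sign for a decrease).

Government account inflow 44 billion rupees: funds move from bank reserves into the government account → −44B.
Discount-window repayment 21 billion rupees: repayment is debited from reserves → −21B.
OMO purchase (from banks) 258 billion rupees: the RBI pays by crediting reserve accounts → +258B.
Government account inflow 206 billion rupees: funds move from bank reserves into the government account → −206B.
Net: −44 − 21 + 258 − 206 = -13 billion.

-13 billion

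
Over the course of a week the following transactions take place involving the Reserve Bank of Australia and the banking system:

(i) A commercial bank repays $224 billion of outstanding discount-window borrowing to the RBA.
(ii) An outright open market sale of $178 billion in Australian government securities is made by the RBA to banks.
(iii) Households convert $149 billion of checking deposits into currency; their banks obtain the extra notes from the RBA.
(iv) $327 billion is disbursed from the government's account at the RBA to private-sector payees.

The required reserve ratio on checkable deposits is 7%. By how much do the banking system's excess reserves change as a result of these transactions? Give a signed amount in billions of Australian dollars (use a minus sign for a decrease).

-$236.46 billion

Discount-window repayment $224 billion: reserves −$224B, deposits 0.
OMO sale (to banks) $178 billion: reserves −$178B, deposits 0.
Currency withdrawal $149 billion: reserves −$149B, deposits −$149B.
Government spending $327 billion: reserves +$327B, deposits +$327B.
Totals: Δreserves = −$224B, Δdeposits = +$178B.
Δrequired reserves = 7% × +$178B = +$12.46B.
Δexcess reserves = Δreserves − Δrequired = −$224B − (+$12.46B) = -$236.46 billion.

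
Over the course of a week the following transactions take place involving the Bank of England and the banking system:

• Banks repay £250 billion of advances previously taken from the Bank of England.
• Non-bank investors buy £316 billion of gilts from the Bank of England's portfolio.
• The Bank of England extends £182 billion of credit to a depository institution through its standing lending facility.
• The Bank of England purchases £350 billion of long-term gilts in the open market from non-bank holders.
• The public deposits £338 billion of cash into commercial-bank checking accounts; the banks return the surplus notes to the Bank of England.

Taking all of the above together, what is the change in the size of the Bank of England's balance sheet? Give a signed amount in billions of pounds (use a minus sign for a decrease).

Bank of England balance sheet:
  Assets:      Securities +£34B, Loans to banks −£68B
  Liabilities: Bank reserves +£304B, Currency in circulation −£338B
Commercial banking system:
  Assets:      Reserves at CB +£304B
  Liabilities: Checkable deposits +£372B, Borrowings from CB −£68B
Change in total Bank of England assets = -£34 billion.

-£34 billion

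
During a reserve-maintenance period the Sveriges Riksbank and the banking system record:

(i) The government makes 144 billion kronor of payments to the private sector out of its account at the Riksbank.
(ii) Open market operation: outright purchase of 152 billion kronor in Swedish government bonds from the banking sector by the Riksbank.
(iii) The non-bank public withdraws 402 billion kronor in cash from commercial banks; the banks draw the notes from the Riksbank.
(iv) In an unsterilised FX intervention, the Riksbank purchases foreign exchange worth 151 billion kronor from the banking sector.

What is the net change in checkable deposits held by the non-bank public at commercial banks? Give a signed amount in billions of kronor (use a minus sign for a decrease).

-258 billion

Government spending 144 billion kronor: non-bank counterparties' bank balances rise → +144B.
OMO purchase (from banks) 152 billion kronor: the counterparty is a bank, so public deposits are unchanged → 0.
Currency withdrawal 402 billion kronor: non-bank counterparties' bank balances fall → −402B.
FX purchase 151 billion kronor: the counterparty is a bank, so public deposits are unchanged → 0.
Net: 144 + 0 − 402 + 0 = -258 billion.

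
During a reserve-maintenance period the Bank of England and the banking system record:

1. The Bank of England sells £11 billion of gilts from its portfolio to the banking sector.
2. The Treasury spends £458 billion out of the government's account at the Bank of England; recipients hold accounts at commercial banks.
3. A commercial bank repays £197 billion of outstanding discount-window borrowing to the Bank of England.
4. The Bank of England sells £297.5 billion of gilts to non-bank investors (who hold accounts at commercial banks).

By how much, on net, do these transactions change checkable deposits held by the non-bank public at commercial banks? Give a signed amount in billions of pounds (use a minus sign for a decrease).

OMO sale (to banks) £11 billion: the counterparty is a bank, so public deposits are unchanged → 0.
Government spending £458 billion: non-bank counterparties' bank balances rise → +£458B.
Discount-window repayment £197 billion: the counterparty is a bank, so public deposits are unchanged → 0.
Asset sale (to non-banks) £297.5 billion: non-bank counterparties' bank balances fall → −£297.5B.
Net: 0 + 458 + 0 − 297.5 = +£160.5 billion.

+£160.5 billion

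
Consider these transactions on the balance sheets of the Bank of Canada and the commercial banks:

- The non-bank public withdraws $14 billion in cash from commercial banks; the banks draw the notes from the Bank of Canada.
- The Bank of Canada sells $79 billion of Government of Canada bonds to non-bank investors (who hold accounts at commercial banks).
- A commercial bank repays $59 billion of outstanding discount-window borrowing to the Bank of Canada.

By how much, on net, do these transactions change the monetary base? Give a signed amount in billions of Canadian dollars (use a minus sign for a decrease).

Bank of Canada balance sheet:
  Assets:      Securities −$79B, Loans to banks −$59B
  Liabilities: Bank reserves −$152B, Currency in circulation +$14B
Monetary base = currency + reserves: +$14B + (−$152B) = -$138 billion.

-$138 billion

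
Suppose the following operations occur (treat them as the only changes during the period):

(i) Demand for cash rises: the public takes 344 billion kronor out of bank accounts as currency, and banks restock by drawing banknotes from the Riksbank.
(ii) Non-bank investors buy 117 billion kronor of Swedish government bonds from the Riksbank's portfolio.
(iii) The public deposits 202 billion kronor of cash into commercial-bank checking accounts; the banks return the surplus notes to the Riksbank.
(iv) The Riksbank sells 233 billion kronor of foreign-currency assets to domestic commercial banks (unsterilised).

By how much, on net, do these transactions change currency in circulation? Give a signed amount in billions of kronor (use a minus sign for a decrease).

+142 billion

Riksbank balance sheet:
  Assets:      Securities −117B, Foreign assets −233B
  Liabilities: Bank reserves −492B, Currency in circulation +142B
Commercial banking system:
  Assets:      Reserves at CB −492B, Foreign assets +233B
  Liabilities: Checkable deposits −259B
So the change in currency in circulation is +142 billion.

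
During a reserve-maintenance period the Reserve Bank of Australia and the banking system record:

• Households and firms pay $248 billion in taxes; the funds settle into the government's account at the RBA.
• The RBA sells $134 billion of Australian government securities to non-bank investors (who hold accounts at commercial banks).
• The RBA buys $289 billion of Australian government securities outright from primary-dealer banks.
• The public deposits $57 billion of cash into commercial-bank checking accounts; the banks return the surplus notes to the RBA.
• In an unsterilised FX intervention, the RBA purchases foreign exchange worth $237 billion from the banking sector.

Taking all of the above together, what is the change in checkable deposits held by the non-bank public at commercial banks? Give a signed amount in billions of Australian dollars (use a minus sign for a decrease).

Government account inflow $248 billion: non-bank counterparties' bank balances fall → −$248B.
Asset sale (to non-banks) $134 billion: non-bank counterparties' bank balances fall → −$134B.
OMO purchase (from banks) $289 billion: the counterparty is a bank, so public deposits are unchanged → 0.
Currency deposit $57 billion: non-bank counterparties' bank balances rise → +$57B.
FX purchase $237 billion: the counterparty is a bank, so public deposits are unchanged → 0.
Net: −248 − 134 + 0 + 57 + 0 = -$325 billion.

-$325 billion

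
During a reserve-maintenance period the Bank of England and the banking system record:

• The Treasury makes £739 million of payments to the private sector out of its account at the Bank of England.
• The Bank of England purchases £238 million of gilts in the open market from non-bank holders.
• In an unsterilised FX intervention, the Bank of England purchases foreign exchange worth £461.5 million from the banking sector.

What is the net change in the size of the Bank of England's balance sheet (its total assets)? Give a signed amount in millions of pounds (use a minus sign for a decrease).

+£699.5 million

Government spending £739 million: only the composition of liabilities changes → 0.
Asset purchase (from non-banks) £238 million: a Bank of England asset is acquired → +£238M.
FX purchase £461.5 million: a Bank of England asset is acquired → +£461.5M.
Net: 0 + 238 + 461.5 = +£699.5 million.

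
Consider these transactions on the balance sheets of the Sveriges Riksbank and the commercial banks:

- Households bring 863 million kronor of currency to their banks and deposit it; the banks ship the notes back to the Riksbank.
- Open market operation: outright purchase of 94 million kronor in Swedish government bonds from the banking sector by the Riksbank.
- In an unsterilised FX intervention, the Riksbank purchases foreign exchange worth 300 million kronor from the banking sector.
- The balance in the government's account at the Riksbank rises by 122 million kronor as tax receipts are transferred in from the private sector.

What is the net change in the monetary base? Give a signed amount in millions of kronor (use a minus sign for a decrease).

+272 million

Riksbank balance sheet:
  Assets:      Securities +94M, Foreign assets +300M
  Liabilities: Bank reserves +1135M, Currency in circulation −863M, Government deposits +122M
Monetary base = currency + reserves: −863M + (+1135M) = +272 million.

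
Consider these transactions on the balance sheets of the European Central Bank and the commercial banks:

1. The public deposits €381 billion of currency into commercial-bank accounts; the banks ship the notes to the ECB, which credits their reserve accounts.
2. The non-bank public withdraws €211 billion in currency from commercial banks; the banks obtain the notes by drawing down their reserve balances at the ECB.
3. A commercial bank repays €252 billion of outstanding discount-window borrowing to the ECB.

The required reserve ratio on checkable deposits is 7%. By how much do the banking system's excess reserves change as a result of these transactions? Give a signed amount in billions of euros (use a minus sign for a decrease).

-€93.9 billion

Currency deposit €381 billion: reserves +€381B, deposits +€381B.
Currency withdrawal €211 billion: reserves −€211B, deposits −€211B.
Discount-window repayment €252 billion: reserves −€252B, deposits 0.
Totals: Δreserves = −€82B, Δdeposits = +€170B.
Δrequired reserves = 7% × +€170B = +€11.9B.
Δexcess reserves = Δreserves − Δrequired = −€82B − (+€11.9B) = -€93.9 billion.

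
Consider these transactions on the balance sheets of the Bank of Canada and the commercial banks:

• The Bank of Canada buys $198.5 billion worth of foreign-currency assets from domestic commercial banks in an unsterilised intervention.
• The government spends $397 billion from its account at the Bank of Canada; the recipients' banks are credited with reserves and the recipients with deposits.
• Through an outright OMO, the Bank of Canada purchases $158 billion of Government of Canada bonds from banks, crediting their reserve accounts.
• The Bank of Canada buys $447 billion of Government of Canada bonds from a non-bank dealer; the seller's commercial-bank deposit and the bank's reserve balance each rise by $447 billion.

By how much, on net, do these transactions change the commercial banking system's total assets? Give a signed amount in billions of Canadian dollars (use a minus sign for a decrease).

FX purchase $198.5 billion: just an asset swap on bank balance sheets → 0.
Government spending $397 billion: bank balance sheets expand → +$397B.
OMO purchase (from banks) $158 billion: just an asset swap on bank balance sheets → 0.
Asset purchase (from non-banks) $447 billion: bank balance sheets expand → +$447B.
Net: 0 + 397 + 0 + 447 = +$844 billion.

+$844 billion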